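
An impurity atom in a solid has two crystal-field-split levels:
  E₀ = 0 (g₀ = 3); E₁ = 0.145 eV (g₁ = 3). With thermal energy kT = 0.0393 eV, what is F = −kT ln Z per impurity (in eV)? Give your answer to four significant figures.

-0.04415 eV

Eᵢ/kT = 0, 3.68957.
Z = Σ gᵢe^(−Eᵢ/kT) = 3·e^(−0) + 3·e^(−3.68957) = 3.00000 + 0.0749482 = 3.07495.
F = −kT ln Z = −0.0393 × ln(3.07495) = −0.0393 × 1.12329 = -0.04415 eV.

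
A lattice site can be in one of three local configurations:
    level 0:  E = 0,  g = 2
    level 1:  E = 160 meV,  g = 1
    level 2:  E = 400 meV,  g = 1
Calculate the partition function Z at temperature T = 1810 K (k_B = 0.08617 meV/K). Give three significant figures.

k_BT = 0.08617 × 1810 K = 155.97 meV.
Eᵢ/kT = 0, 1.0258, 2.5646.
Z = Σ gᵢe^(−Eᵢ/kT) = 2·e^(−0) + 1·e^(−1.0258) + 1·e^(−2.5646) = 2.0000 + 0.35851 + 0.076950 = 2.4355.

Z = 2.44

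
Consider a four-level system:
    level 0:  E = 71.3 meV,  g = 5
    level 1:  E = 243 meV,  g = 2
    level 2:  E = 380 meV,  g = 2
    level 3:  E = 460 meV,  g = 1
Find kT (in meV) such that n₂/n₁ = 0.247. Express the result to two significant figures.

n₂/n₁ = (g₂/g₁) exp[−(E₂−E₁)/kT] = 0.247.
⇒ (E₂−E₁)/kT = ln((2/2)/0.247) = ln(4.049) = 1.398.
kT = 137 meV / 1.398 = 98 meV.

98 meV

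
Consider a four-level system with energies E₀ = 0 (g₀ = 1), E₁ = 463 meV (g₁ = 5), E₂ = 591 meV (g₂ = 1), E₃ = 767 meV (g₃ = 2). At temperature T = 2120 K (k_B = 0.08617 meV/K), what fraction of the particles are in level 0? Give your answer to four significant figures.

k_BT = 0.08617 × 2120 K = 182.680 meV.
Eᵢ/kT = 0, 2.53449, 3.23517, 4.19860.
Z = Σ gᵢe^(−Eᵢ/kT) = 1·e^(−0) + 5·e^(−2.53449) + 1·e^(−3.23517) + 2·e^(−4.19860) = 1.00000 + 0.396511 + 0.0393535 + 0.0300332 = 1.46590.
P₀ = g₀ e^(−E₀/kT) / Z = 1.00000/1.46590 = 0.6822.

0.6822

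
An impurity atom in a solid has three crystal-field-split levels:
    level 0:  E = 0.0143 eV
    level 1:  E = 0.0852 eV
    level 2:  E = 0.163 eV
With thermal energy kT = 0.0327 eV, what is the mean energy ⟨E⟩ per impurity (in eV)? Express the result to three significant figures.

Eᵢ/kT = 0.43731, 2.6055, 4.9847.
Z = Σ e^(−Eᵢ/kT) = e^(−0.43731) + e^(−2.6055) + e^(−4.9847) = 0.64577 + 0.073866 + 0.0068418 = 0.72648.
⟨E⟩ = Σ Eᵢ e^(−Eᵢ/kT) / Z = (0.0143·0.64577 + 0.0852·0.073866 + 0.163·0.0068418) / 0.72648 = 0.0229 eV.

0.0229 eV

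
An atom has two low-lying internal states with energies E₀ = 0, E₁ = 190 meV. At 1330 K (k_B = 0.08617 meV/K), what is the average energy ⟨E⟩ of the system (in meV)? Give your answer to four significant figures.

30.41 meV

k_BT = 0.08617 × 1330 K = 114.606 meV.
Eᵢ/kT = 0, 1.65785.
Z = Σ e^(−Eᵢ/kT) = e^(−0) + e^(−1.65785) = 1.00000 + 0.190548 = 1.19055.
⟨E⟩ = Σ Eᵢ e^(−Eᵢ/kT) / Z = (0·1.00000 + 190·0.190548) / 1.19055 = 30.41 meV.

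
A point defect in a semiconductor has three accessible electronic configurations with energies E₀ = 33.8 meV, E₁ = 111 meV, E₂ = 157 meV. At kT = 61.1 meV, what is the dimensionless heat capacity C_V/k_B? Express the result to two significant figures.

Eᵢ/kT = 0.5532, 1.817, 2.570.
Z = Σ e^(−Eᵢ/kT) = e^(−0.5532) + e^(−1.817) + e^(−2.570) = 0.5751 + 0.1625 + 0.07654 = 0.8141.
⟨E⟩ = 60.79 meV, ⟨E²⟩ = 5584 meV².
C_V/k_B = (⟨E²⟩ − ⟨E⟩²)/(kT)² = (5584 − 3695)/3733 = 0.51.

0.51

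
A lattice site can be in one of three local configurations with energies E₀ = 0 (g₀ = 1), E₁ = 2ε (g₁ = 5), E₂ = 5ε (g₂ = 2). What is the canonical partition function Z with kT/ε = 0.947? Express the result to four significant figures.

Eᵢ/kT = 0, 2.11193, 5.27983.
Z = Σ gᵢe^(−Eᵢ/kT) = 1·e^(−0) + 5·e^(−2.11193) + 2·e^(−5.27983) = 1.00000 + 0.605021 + 0.0101866 = 1.61521.

Z = 1.615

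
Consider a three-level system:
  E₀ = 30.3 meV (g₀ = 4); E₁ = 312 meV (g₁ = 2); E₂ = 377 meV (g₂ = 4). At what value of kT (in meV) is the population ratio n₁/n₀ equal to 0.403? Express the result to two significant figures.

1300 meV

n₁/n₀ = (g₁/g₀) exp[−(E₁−E₀)/kT] = 0.403.
⇒ (E₁−E₀)/kT = ln((2/4)/0.403) = ln(1.241) = 0.2159.
kT = 281.7 meV / 0.2159 = 1300 meV.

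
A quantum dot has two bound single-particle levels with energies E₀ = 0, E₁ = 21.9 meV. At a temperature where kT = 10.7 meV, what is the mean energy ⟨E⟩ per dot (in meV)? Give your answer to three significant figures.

2.50 meV

Eᵢ/kT = 0, 2.0467.
Z = Σ e^(−Eᵢ/kT) = e^(−0) + e^(−2.0467) = 1.0000 + 0.12916 = 1.1292.
⟨E⟩ = Σ Eᵢ e^(−Eᵢ/kT) / Z = (0·1.0000 + 21.9·0.12916) / 1.1292 = 2.50 meV.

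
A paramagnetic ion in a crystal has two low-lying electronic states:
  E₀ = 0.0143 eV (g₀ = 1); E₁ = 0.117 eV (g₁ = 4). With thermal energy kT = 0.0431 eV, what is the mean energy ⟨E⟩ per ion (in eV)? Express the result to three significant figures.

Eᵢ/kT = 0.33179, 2.7146.
Z = Σ gᵢe^(−Eᵢ/kT) = 1·e^(−0.33179) + 4·e^(−2.7146) = 0.71764 + 0.26493 = 0.98257.
⟨E⟩ = Σ Eᵢ gᵢe^(−Eᵢ/kT) / Z = (0.0143·0.71764 + 0.117·0.26493) / 0.98257 = 0.0420 eV.

0.0420 eV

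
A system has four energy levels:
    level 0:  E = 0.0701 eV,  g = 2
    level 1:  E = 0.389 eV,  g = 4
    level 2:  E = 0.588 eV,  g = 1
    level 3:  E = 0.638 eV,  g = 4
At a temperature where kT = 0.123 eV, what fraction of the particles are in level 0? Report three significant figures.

Eᵢ/kT = 0.56992, 3.1626, 4.7805, 5.1870.
Z = Σ gᵢe^(−Eᵢ/kT) = 2·e^(−0.56992) + 4·e^(−3.1626) + 1·e^(−4.7805) + 4·e^(−5.1870) = 1.1311 + 0.16926 + 0.0083918 + 0.022355 = 1.3311.
P₀ = g₀ e^(−E₀/kT) / Z = 1.1311/1.3311 = 0.850.

0.850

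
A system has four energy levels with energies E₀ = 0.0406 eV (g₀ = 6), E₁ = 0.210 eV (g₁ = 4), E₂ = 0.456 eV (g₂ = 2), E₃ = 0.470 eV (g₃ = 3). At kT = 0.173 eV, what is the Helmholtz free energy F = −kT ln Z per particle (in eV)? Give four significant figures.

-0.3177 eV

Eᵢ/kT = 0.234682, 1.21387, 2.63584, 2.71676.
Z = Σ gᵢe^(−Eᵢ/kT) = 6·e^(−0.234682) + 4·e^(−1.21387) + 2·e^(−2.63584) + 3·e^(−2.71676) = 4.74493 + 1.18818 + 0.143318 + 0.198266 = 6.27469.
F = −kT ln Z = −0.173 × ln(6.27469) = −0.173 × 1.83652 = -0.3177 eV.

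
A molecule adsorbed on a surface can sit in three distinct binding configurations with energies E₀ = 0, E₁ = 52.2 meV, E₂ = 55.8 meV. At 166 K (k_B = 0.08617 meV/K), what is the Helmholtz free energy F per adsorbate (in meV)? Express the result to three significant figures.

-0.646 meV

k_BT = 0.08617 × 166 K = 14.304 meV.
Eᵢ/kT = 0, 3.6493, 3.9010.
Z = Σ e^(−Eᵢ/kT) = e^(−0) + e^(−3.6493) + e^(−3.9010) = 1.0000 + 0.026009 + 0.020222 = 1.0462.
F = −kT ln Z = −14.304 × ln(1.0462) = −14.304 × 0.045165 = -0.646 meV.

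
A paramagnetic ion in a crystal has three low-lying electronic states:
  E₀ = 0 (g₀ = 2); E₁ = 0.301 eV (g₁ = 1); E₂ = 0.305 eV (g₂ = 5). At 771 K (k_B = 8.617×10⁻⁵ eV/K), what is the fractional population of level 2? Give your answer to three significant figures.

0.0246

k_BT = 8.617×10⁻⁵ × 771 K = 0.066437 eV.
Eᵢ/kT = 0, 4.5306, 4.5908.
Z = Σ gᵢe^(−Eᵢ/kT) = 2·e^(−0) + 1·e^(−4.5306) + 5·e^(−4.5908) = 2.0000 + 0.010774 + 0.050724 = 2.0615.
P₂ = g₂ e^(−E₂/kT) / Z = 0.050724/2.0615 = 0.0246.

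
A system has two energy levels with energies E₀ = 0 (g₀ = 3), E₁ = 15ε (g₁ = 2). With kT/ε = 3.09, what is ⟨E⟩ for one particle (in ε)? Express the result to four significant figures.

0.07754 ε

Eᵢ/kT = 0, 4.85437.
Z = Σ gᵢe^(−Eᵢ/kT) = 3·e^(−0) + 2·e^(−4.85437) = 3.00000 + 0.0155885 = 3.01559.
⟨E⟩ = Σ Eᵢ gᵢe^(−Eᵢ/kT) / Z = (0·3.00000 + 15·0.0155885) / 3.01559 = 0.07754 ε.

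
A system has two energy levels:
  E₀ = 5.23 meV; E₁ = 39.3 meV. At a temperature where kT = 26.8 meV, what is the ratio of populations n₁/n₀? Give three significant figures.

0.280

n₁/n₀ = exp[−(E₁−E₀)/kT] = exp(−(34.07 meV)/(26.8 meV)) = exp(-1.2713) = 0.280.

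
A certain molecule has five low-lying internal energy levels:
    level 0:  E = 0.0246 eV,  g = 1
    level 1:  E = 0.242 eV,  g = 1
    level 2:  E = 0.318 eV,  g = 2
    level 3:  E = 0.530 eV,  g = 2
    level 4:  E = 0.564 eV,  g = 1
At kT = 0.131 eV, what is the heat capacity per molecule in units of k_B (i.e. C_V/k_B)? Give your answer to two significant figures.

Eᵢ/kT = 0.1878, 1.847, 2.427, 4.046, 4.305.
Z = Σ gᵢe^(−Eᵢ/kT) = 1·e^(−0.1878) + 1·e^(−1.847) + 2·e^(−2.427) + 2·e^(−4.046) + 1·e^(−4.305) = 0.8288 + 0.1577 + 0.1766 + 0.03498 + 0.01350 = 1.212.
⟨E⟩ = 0.1162 eV, ⟨E²⟩ = 0.03442 eV².
C_V/k_B = (⟨E²⟩ − ⟨E⟩²)/(kT)² = (0.03442 − 0.01350)/0.01716 = 1.2.

1.2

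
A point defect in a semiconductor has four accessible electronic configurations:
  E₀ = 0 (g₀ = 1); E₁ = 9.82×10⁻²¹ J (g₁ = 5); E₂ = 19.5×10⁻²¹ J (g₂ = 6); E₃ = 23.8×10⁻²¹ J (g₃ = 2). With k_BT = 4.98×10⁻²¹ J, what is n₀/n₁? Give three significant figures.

1.44

n₀/n₁ = (g₀/g₁) exp[−(E₀−E₁)/kT] = (1/5) × exp(−(-9.82 ×10⁻²¹ J)/(4.98 ×10⁻²¹ J)) = (1/5) × exp(1.9719) = 1.44.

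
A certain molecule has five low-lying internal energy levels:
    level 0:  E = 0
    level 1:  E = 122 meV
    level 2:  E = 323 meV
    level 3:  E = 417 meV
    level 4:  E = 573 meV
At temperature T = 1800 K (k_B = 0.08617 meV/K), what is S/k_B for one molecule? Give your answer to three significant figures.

1.05

k_BT = 0.08617 × 1800 K = 155.11 meV.
Eᵢ/kT = 0, 0.78654, 2.0824, 2.6884, 3.6942.
Z = Σ e^(−Eᵢ/kT) = e^(−0) + e^(−0.78654) + e^(−2.0824) + e^(−2.6884) + e^(−3.6942) = 1.0000 + 0.45542 + 0.12463 + 0.067990 + 0.024867 = 1.6729.
⟨E⟩ = Σ EᵢPᵢ = 82.741 meV.
S/k_B = ln Z + ⟨E⟩/kT = ln(1.6729) + 82.741/155.11 = 0.51456 + 0.53343 = 1.05.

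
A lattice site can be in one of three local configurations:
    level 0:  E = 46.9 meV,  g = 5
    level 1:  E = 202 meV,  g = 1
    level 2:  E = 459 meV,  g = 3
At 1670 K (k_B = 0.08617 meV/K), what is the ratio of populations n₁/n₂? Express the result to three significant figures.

k_BT = 0.08617 × 1670 K = 143.90 meV.
n₁/n₂ = (g₁/g₂) exp[−(E₁−E₂)/kT] = (1/3) × exp(−(-257 meV)/(143.90 meV)) = (1/3) × exp(1.7860) = 1.99.

1.99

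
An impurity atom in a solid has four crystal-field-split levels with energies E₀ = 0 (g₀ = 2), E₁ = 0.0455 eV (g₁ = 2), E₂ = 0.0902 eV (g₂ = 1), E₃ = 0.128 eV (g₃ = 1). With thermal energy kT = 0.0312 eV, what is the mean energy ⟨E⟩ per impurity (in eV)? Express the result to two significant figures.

0.011 eV

Eᵢ/kT = 0, 1.458, 2.891, 4.103.
Z = Σ gᵢe^(−Eᵢ/kT) = 2·e^(−0) + 2·e^(−1.458) + 1·e^(−2.891) + 1·e^(−4.103) = 2.000 + 0.4654 + 0.05552 + 0.01652 = 2.537.
⟨E⟩ = Σ Eᵢ gᵢe^(−Eᵢ/kT) / Z = (0·2.000 + 0.0455·0.4654 + 0.0902·0.05552 + 0.128·0.01652) / 2.537 = 0.011 eV.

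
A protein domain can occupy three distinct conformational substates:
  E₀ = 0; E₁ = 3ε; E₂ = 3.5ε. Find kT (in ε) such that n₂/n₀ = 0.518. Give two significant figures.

5.3 ε

n₂/n₀ = exp[−(E₂−E₀)/kT] = 0.518.
⇒ (E₂−E₀)/kT = ln(1/0.518) = ln(1.931) = 0.6580.
kT = 3.5ε / 0.6580 = 5.3 ε.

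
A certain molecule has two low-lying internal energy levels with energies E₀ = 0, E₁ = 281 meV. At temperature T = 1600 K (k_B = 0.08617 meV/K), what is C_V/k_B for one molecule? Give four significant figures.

0.4236

k_BT = 0.08617 × 1600 K = 137.872 meV.
Eᵢ/kT = 0, 2.03812.
Z = Σ e^(−Eᵢ/kT) = e^(−0) + e^(−2.03812) = 1.00000 + 0.130273 = 1.13027.
⟨E⟩ = 32.3876 meV, ⟨E²⟩ = 9100.91 meV².
C_V/k_B = (⟨E²⟩ − ⟨E⟩²)/(kT)² = (9100.91 − 1048.96)/19008.7 = 0.4236.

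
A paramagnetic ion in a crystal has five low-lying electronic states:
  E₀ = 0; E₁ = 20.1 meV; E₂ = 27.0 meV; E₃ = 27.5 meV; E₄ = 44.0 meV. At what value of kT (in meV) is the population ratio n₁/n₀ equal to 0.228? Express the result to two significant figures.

n₁/n₀ = exp[−(E₁−E₀)/kT] = 0.228.
⇒ (E₁−E₀)/kT = ln(1/0.228) = ln(4.386) = 1.478.
kT = 20.1 meV / 1.478 = 14 meV.

14 meV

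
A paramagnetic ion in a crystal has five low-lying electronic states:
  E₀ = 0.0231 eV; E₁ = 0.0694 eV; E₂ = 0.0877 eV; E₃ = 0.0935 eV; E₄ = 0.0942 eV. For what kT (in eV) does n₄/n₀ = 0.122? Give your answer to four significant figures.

n₄/n₀ = exp[−(E₄−E₀)/kT] = 0.122.
⇒ (E₄−E₀)/kT = ln(1/0.122) = ln(8.19672) = 2.10373.
kT = 0.0711 eV / 2.10373 = 0.03380 eV.

0.03380 eV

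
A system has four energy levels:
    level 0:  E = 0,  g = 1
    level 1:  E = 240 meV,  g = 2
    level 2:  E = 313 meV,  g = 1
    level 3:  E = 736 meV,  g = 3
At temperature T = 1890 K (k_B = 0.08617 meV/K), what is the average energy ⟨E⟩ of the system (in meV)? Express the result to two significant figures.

k_BT = 0.08617 × 1890 K = 162.9 meV.
Eᵢ/kT = 0, 1.473, 1.921, 4.518.
Z = Σ gᵢe^(−Eᵢ/kT) = 1·e^(−0) + 2·e^(−1.473) + 1·e^(−1.921) + 3·e^(−4.518) = 1.000 + 0.4585 + 0.1465 + 0.03273 = 1.638.
⟨E⟩ = Σ Eᵢ gᵢe^(−Eᵢ/kT) / Z = (0·1.000 + 240·0.4585 + 313·0.1465 + 736·0.03273) / 1.638 = 110 meV.

110 meV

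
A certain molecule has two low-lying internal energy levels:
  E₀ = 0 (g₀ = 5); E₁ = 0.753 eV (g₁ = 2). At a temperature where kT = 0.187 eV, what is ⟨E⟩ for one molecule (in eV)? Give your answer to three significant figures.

0.00533 eV

Eᵢ/kT = 0, 4.0267.
Z = Σ gᵢe^(−Eᵢ/kT) = 5·e^(−0) + 2·e^(−4.0267) = 5.0000 + 0.035666 = 5.0357.
⟨E⟩ = Σ Eᵢ gᵢe^(−Eᵢ/kT) / Z = (0·5.0000 + 0.753·0.035666) / 5.0357 = 0.00533 eV.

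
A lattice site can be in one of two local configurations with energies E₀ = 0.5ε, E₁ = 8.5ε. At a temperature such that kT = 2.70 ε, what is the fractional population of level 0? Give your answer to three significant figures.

Eᵢ/kT = 0.18519, 3.1481.
Z = Σ e^(−Eᵢ/kT) = e^(−0.18519) + e^(−3.1481) = 0.83095 + 0.042934 = 0.87388.
P₀ = e^(−E₀/kT) / Z = 0.83095/0.87388 = 0.951.

0.951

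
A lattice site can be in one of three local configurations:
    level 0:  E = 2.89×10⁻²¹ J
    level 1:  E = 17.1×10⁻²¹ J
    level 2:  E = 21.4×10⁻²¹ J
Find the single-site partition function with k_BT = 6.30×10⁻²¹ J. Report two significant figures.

Z = 0.73

Eᵢ/kT = 0.4587, 2.714, 3.397.
Z = Σ e^(−Eᵢ/kT) = e^(−0.4587) + e^(−2.714) + e^(−3.397) = 0.6321 + 0.06627 + 0.03347 = 0.7318.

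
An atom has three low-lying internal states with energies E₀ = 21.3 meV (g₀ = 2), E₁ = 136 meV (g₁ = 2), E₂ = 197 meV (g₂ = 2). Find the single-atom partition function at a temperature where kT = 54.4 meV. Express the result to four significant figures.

Eᵢ/kT = 0.391544, 2.50000, 3.62132.
Z = Σ gᵢe^(−Eᵢ/kT) = 2·e^(−0.391544) + 2·e^(−2.50000) + 2·e^(−3.62132) = 1.35202 + 0.164170 + 0.0534947 = 1.56968.

Z = 1.570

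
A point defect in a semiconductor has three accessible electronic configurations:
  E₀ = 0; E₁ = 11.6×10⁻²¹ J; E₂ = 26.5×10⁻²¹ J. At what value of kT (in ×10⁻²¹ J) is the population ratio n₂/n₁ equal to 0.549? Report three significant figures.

24.8 ×10⁻²¹ J

n₂/n₁ = exp[−(E₂−E₁)/kT] = 0.549.
⇒ (E₂−E₁)/kT = ln(1/0.549) = ln(1.8215) = 0.59966.
kT = 14.9 ×10⁻²¹ J / 0.59966 = 24.8 ×10⁻²¹ J.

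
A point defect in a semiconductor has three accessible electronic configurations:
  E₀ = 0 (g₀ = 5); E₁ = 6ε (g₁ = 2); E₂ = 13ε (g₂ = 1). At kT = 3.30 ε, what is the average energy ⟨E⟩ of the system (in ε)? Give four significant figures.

Eᵢ/kT = 0, 1.81818, 3.93939.
Z = Σ gᵢe^(−Eᵢ/kT) = 5·e^(−0) + 2·e^(−1.81818) + 1·e^(−3.93939) = 5.00000 + 0.324642 + 0.0194601 = 5.34410.
⟨E⟩ = Σ Eᵢ gᵢe^(−Eᵢ/kT) / Z = (0·5.00000 + 6·0.324642 + 13·0.0194601) / 5.34410 = 0.4118 ε.

0.4118 ε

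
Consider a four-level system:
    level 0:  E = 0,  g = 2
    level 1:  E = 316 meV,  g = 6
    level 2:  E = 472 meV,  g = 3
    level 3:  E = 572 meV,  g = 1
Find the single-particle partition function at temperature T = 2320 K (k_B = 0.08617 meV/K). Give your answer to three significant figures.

k_BT = 0.08617 × 2320 K = 199.91 meV.
Eᵢ/kT = 0, 1.5807, 2.3611, 2.8613.
Z = Σ gᵢe^(−Eᵢ/kT) = 2·e^(−0) + 6·e^(−1.5807) + 3·e^(−2.3611) + 1·e^(−2.8613) = 2.0000 + 1.2350 + 0.28295 + 0.057194 = 3.5751.

Z = 3.58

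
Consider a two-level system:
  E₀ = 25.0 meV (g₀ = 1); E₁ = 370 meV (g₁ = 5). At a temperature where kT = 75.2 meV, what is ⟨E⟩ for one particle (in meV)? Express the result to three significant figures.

41.7 meV

Eᵢ/kT = 0.33245, 4.9202.
Z = Σ gᵢe^(−Eᵢ/kT) = 1·e^(−0.33245) + 5·e^(−4.9202) = 0.71716 + 0.036488 = 0.75365.
⟨E⟩ = Σ Eᵢ gᵢe^(−Eᵢ/kT) / Z = (25.0·0.71716 + 370·0.036488) / 0.75365 = 41.7 meV.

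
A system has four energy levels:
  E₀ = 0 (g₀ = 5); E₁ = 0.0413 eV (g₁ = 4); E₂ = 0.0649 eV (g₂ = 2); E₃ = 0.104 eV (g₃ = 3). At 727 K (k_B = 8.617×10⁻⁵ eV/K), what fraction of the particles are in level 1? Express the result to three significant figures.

0.248

k_BT = 8.617×10⁻⁵ × 727 K = 0.062646 eV.
Eᵢ/kT = 0, 0.65926, 1.0360, 1.6601.
Z = Σ gᵢe^(−Eᵢ/kT) = 5·e^(−0) + 4·e^(−0.65926) + 2·e^(−1.0360) + 3·e^(−1.6601) = 5.0000 + 2.0689 + 0.70974 + 0.57036 = 8.3490.
P₁ = g₁ e^(−E₁/kT) / Z = 2.0689/8.3490 = 0.248.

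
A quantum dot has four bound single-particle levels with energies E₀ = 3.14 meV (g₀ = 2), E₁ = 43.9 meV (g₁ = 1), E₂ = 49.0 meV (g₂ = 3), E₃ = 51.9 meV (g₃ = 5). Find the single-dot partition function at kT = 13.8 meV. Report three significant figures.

Eᵢ/kT = 0.22754, 3.1812, 3.5507, 3.7609.
Z = Σ gᵢe^(−Eᵢ/kT) = 2·e^(−0.22754) + 1·e^(−3.1812) + 3·e^(−3.5507) + 5·e^(−3.7609) = 1.5930 + 0.041536 + 0.086114 + 0.11631 = 1.8370.

Z = 1.84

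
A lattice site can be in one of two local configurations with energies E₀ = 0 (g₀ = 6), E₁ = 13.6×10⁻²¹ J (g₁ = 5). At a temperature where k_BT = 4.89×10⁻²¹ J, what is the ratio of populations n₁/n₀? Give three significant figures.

0.0516

n₁/n₀ = (g₁/g₀) exp[−(E₁−E₀)/kT] = (5/6) × exp(−(13.6 ×10⁻²¹ J)/(4.89 ×10⁻²¹ J)) = (5/6) × exp(-2.7812) = 0.0516.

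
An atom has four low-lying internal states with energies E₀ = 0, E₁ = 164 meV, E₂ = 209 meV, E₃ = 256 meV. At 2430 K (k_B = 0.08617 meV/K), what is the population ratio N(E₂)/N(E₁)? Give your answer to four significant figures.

k_BT = 0.08617 × 2430 K = 209.393 meV.
n₂/n₁ = exp[−(E₂−E₁)/kT] = exp(−(45 meV)/(209.393 meV)) = exp(-0.214907) = 0.8066.

0.8066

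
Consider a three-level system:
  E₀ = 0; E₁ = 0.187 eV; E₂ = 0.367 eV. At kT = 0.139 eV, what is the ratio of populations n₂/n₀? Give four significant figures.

n₂/n₀ = exp[−(E₂−E₀)/kT] = exp(−(0.367 eV)/(0.139 eV)) = exp(-2.64029) = 0.07134.

0.07134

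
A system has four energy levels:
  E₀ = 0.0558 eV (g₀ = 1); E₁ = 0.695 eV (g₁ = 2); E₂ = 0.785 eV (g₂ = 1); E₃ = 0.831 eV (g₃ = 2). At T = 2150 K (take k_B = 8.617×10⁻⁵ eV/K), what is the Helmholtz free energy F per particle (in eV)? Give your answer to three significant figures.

0.0359 eV

k_BT = 8.617×10⁻⁵ × 2150 K = 0.18527 eV.
Eᵢ/kT = 0.30118, 3.7513, 4.2371, 4.4853.
Z = Σ gᵢe^(−Eᵢ/kT) = 1·e^(−0.30118) + 2·e^(−3.7513) + 1·e^(−4.2371) + 2·e^(−4.4853) = 0.73994 + 0.046974 + 0.014449 + 0.022547 = 0.82391.
F = −kT ln Z = −0.18527 × ln(0.82391) = −0.18527 × -0.19369 = 0.0359 eV.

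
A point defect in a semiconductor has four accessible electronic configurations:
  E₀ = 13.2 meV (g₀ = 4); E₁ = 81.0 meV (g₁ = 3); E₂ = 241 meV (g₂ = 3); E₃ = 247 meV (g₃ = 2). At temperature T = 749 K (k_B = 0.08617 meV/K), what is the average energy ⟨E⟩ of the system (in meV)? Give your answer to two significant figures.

33 meV

k_BT = 0.08617 × 749 K = 64.54 meV.
Eᵢ/kT = 0.2045, 1.255, 3.734, 3.827.
Z = Σ gᵢe^(−Eᵢ/kT) = 4·e^(−0.2045) + 3·e^(−1.255) + 3·e^(−3.734) + 2·e^(−3.827) = 3.260 + 0.8552 + 0.07169 + 0.04355 = 4.230.
⟨E⟩ = Σ Eᵢ gᵢe^(−Eᵢ/kT) / Z = (13.2·3.260 + 81.0·0.8552 + 241·0.07169 + 247·0.04355) / 4.230 = 33 meV.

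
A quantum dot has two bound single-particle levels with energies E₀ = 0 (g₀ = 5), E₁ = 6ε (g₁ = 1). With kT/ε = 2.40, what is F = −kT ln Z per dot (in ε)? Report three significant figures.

-3.90 ε

Eᵢ/kT = 0, 2.5000.
Z = Σ gᵢe^(−Eᵢ/kT) = 5·e^(−0) + 1·e^(−2.5000) = 5.0000 + 0.082085 = 5.0821.
F = −kT ln Z = −2.40 × ln(5.0821) = −2.40 × 1.6257 = -3.90 ε.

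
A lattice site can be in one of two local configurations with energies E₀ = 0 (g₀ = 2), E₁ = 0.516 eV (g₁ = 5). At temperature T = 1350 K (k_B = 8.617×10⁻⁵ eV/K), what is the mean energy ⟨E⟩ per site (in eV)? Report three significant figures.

k_BT = 8.617×10⁻⁵ × 1350 K = 0.11633 eV.
Eᵢ/kT = 0, 4.4357.
Z = Σ gᵢe^(−Eᵢ/kT) = 2·e^(−0) + 5·e^(−4.4357) = 2.0000 + 0.059234 = 2.0592.
⟨E⟩ = Σ Eᵢ gᵢe^(−Eᵢ/kT) / Z = (0·2.0000 + 0.516·0.059234) / 2.0592 = 0.0148 eV.

0.0148 eV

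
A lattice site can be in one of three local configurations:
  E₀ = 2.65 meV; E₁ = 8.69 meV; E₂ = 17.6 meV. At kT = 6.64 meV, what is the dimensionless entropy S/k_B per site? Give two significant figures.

Eᵢ/kT = 0.3991, 1.309, 2.651.
Z = Σ e^(−Eᵢ/kT) = e^(−0.3991) + e^(−1.309) + e^(−2.651) = 0.6709 + 0.2701 + 0.07058 = 1.012.
⟨E⟩ = Σ EᵢPᵢ = 5.304 meV.
S/k_B = ln Z + ⟨E⟩/kT = ln(1.012) + 5.304/6.64 = 0.01193 + 0.7988 = 0.81.

0.81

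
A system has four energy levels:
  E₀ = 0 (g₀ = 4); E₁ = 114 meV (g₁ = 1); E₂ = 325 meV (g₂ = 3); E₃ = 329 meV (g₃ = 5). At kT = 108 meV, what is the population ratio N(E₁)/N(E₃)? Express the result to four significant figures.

n₁/n₃ = (g₁/g₃) exp[−(E₁−E₃)/kT] = (1/5) × exp(−(-215 meV)/(108 meV)) = (1/5) × exp(1.99074) = 1.464.

1.464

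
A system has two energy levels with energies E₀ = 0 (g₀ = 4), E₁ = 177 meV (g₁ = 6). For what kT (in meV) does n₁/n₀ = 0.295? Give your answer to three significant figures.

n₁/n₀ = (g₁/g₀) exp[−(E₁−E₀)/kT] = 0.295.
⇒ (E₁−E₀)/kT = ln((6/4)/0.295) = ln(5.0847) = 1.6262.
kT = 177 meV / 1.6262 = 109 meV.

109 meV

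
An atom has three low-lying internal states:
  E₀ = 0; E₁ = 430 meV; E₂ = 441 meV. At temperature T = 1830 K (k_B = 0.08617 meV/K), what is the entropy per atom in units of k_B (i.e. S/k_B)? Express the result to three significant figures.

k_BT = 0.08617 × 1830 K = 157.69 meV.
Eᵢ/kT = 0, 2.7269, 2.7966.
Z = Σ e^(−Eᵢ/kT) = e^(−0) + e^(−2.7269) + e^(−2.7966) = 1.0000 + 0.065422 + 0.061017 = 1.1264.
⟨E⟩ = Σ EᵢPᵢ = 48.864 meV.
S/k_B = ln Z + ⟨E⟩/kT = ln(1.1264) + 48.864/157.69 = 0.11903 + 0.30987 = 0.429.

0.429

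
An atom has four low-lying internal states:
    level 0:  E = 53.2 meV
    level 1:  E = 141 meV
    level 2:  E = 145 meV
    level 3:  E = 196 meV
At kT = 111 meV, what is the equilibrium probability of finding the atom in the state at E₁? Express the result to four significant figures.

Eᵢ/kT = 0.479279, 1.27027, 1.30631, 1.76577.
Z = Σ e^(−Eᵢ/kT) = e^(−0.479279) + e^(−1.27027) + e^(−1.30631) + e^(−1.76577) = 0.619230 + 0.280756 + 0.270818 + 0.171055 = 1.34186.
P₁ = e^(−E₁/kT) / Z = 0.280756/1.34186 = 0.2092.

0.2092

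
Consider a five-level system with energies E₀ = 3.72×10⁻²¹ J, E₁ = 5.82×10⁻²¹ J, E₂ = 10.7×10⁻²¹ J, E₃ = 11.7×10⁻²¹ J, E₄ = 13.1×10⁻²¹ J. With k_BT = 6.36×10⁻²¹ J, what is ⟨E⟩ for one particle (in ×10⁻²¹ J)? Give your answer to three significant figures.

6.94 ×10⁻²¹ J

Eᵢ/kT = 0.58491, 0.91509, 1.6824, 1.8396, 2.0597.
Z = Σ e^(−Eᵢ/kT) = e^(−0.58491) + e^(−0.91509) + e^(−1.6824) + e^(−1.8396) + e^(−2.0597) = 0.55716 + 0.40048 + 0.18593 + 0.15888 + 0.12749 = 1.4299.
⟨E⟩ = Σ Eᵢ e^(−Eᵢ/kT) / Z = (3.72·0.55716 + 5.82·0.40048 + 10.7·0.18593 + 11.7·0.15888 + 13.1·0.12749) / 1.4299 = 6.94 ×10⁻²¹ J.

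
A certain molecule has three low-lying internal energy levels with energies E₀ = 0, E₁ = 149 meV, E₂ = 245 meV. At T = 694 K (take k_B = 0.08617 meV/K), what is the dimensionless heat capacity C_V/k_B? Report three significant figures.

0.659

k_BT = 0.08617 × 694 K = 59.802 meV.
Eᵢ/kT = 0, 2.4916, 4.0969.
Z = Σ e^(−Eᵢ/kT) = e^(−0) + e^(−2.4916) + e^(−4.0969) = 1.0000 + 0.082777 + 0.016624 = 1.0994.
⟨E⟩ = 14.923 meV, ⟨E²⟩ = 2579.2 meV².
C_V/k_B = (⟨E²⟩ − ⟨E⟩²)/(kT)² = (2579.2 − 222.70)/3576.3 = 0.659.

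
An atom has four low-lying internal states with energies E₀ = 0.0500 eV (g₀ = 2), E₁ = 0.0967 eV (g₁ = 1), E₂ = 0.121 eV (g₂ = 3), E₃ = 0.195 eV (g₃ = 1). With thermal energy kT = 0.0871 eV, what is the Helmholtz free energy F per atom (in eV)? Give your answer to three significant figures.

-0.0729 eV

Eᵢ/kT = 0.57405, 1.1102, 1.3892, 2.2388.
Z = Σ gᵢe^(−Eᵢ/kT) = 2·e^(−0.57405) + 1·e^(−1.1102) + 3·e^(−1.3892) + 1·e^(−2.2388) = 1.1265 + 0.32949 + 0.74782 + 0.10659 = 2.3104.
F = −kT ln Z = −0.0871 × ln(2.3104) = −0.0871 × 0.83742 = -0.0729 eV.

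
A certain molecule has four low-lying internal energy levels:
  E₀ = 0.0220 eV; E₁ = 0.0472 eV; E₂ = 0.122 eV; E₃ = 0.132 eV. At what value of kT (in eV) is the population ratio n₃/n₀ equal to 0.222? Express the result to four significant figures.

0.07309 eV

n₃/n₀ = exp[−(E₃−E₀)/kT] = 0.222.
⇒ (E₃−E₀)/kT = ln(1/0.222) = ln(4.50450) = 1.50508.
kT = 0.1100 eV / 1.50508 = 0.07309 eV.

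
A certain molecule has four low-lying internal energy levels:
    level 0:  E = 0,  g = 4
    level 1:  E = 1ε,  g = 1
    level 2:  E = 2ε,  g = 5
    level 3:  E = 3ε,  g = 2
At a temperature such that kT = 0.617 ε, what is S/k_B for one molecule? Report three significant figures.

1.72

Eᵢ/kT = 0, 1.6207, 3.2415, 4.8622.
Z = Σ gᵢe^(−Eᵢ/kT) = 4·e^(−0) + 1·e^(−1.6207) + 5·e^(−3.2415) + 2·e^(−4.8622) = 4.0000 + 0.19776 + 0.19553 + 0.015467 = 4.4088.
⟨E⟩ = Σ EᵢPᵢ = 0.14408 ε.
S/k_B = ln Z + ⟨E⟩/kT = ln(4.4088) + 0.14408/0.617 = 1.4836 + 0.23352 = 1.72.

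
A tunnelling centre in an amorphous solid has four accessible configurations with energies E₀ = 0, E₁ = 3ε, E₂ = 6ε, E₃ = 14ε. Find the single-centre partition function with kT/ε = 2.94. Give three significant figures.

Z = 1.50

Eᵢ/kT = 0, 1.0204, 2.0408, 4.7619.
Z = Σ e^(−Eᵢ/kT) = e^(−0) + e^(−1.0204) + e^(−2.0408) + e^(−4.7619) = 1.0000 + 0.36045 + 0.12992 + 0.0085494 = 1.4989.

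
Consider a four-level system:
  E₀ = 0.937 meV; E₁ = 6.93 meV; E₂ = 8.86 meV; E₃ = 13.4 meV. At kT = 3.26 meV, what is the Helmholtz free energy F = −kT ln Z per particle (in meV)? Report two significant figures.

0.16 meV

Eᵢ/kT = 0.2874, 2.126, 2.718, 4.110.
Z = Σ e^(−Eᵢ/kT) = e^(−0.2874) + e^(−2.126) + e^(−2.718) + e^(−4.110) = 0.7502 + 0.1193 + 0.06601 + 0.01641 = 0.9519.
F = −kT ln Z = −3.26 × ln(0.9519) = −3.26 × -0.04930 = 0.16 meV.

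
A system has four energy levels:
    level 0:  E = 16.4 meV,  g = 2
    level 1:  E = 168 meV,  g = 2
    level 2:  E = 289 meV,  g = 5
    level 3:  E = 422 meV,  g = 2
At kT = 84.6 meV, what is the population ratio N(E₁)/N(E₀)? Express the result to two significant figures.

n₁/n₀ = (g₁/g₀) exp[−(E₁−E₀)/kT] = (2/2) × exp(−(151.6 meV)/(84.6 meV)) = (2/2) × exp(-1.792) = 0.17.

0.17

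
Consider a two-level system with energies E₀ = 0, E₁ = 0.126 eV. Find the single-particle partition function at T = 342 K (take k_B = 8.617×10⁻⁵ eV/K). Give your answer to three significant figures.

Z = 1.01

k_BT = 8.617×10⁻⁵ × 342 K = 0.029470 eV.
Eᵢ/kT = 0, 4.2755.
Z = Σ e^(−Eᵢ/kT) = e^(−0) + e^(−4.2755) = 1.0000 + 0.013905 = 1.0139.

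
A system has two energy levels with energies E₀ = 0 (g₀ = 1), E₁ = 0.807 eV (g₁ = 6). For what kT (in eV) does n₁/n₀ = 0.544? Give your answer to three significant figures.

0.336 eV

n₁/n₀ = (g₁/g₀) exp[−(E₁−E₀)/kT] = 0.544.
⇒ (E₁−E₀)/kT = ln((6/1)/0.544) = ln(11.029) = 2.4005.
kT = 0.807 eV / 2.4005 = 0.336 eV.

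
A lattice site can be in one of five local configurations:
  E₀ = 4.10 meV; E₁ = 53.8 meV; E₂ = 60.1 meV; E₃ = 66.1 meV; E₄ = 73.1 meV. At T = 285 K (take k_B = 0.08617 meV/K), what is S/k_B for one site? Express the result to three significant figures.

k_BT = 0.08617 × 285 K = 24.558 meV.
Eᵢ/kT = 0.16695, 2.1907, 2.4473, 2.6916, 2.9766.
Z = Σ e^(−Eᵢ/kT) = e^(−0.16695) + e^(−2.1907) + e^(−2.4473) + e^(−2.6916) + e^(−2.9766) = 0.84624 + 0.11184 + 0.086527 + 0.067772 + 0.050966 = 1.1633.
⟨E⟩ = Σ EᵢPᵢ = 19.679 meV.
S/k_B = ln Z + ⟨E⟩/kT = ln(1.1633) + 19.679/24.558 = 0.15126 + 0.80133 = 0.953.

0.953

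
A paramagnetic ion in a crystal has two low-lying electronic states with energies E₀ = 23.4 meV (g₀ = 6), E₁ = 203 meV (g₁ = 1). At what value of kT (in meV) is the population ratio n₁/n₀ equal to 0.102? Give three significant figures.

n₁/n₀ = (g₁/g₀) exp[−(E₁−E₀)/kT] = 0.102.
⇒ (E₁−E₀)/kT = ln((1/6)/0.102) = ln(1.6340) = 0.49103.
kT = 179.6 meV / 0.49103 = 366 meV.

366 meV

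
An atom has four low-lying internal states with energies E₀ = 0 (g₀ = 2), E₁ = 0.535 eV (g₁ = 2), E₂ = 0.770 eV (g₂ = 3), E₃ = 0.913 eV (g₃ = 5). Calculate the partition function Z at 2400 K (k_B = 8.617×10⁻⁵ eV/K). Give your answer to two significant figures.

k_BT = 8.617×10⁻⁵ × 2400 K = 0.2068 eV.
Eᵢ/kT = 0, 2.587, 3.723, 4.415.
Z = Σ gᵢe^(−Eᵢ/kT) = 2·e^(−0) + 2·e^(−2.587) + 3·e^(−3.723) + 5·e^(−4.415) = 2.000 + 0.1505 + 0.07248 + 0.06047 = 2.283.

Z = 2.3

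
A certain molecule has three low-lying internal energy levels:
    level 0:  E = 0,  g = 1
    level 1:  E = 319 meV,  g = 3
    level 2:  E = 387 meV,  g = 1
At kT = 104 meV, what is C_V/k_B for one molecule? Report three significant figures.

Eᵢ/kT = 0, 3.0673, 3.7212.
Z = Σ gᵢe^(−Eᵢ/kT) = 1·e^(−0) + 3·e^(−3.0673) + 1·e^(−3.7212) = 1.0000 + 0.13964 + 0.024205 = 1.1638.
⟨E⟩ = 46.325 meV, ⟨E²⟩ = 15325 meV².
C_V/k_B = (⟨E²⟩ − ⟨E⟩²)/(kT)² = (15325 − 2146.0)/10816 = 1.22.

1.22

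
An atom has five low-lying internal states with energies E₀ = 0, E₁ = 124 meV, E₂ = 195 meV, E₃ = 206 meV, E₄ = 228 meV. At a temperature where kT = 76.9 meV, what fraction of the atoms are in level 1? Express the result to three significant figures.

Eᵢ/kT = 0, 1.6125, 2.5358, 2.6788, 2.9649.
Z = Σ e^(−Eᵢ/kT) = e^(−0) + e^(−1.6125) + e^(−2.5358) + e^(−2.6788) + e^(−2.9649) = 1.0000 + 0.19939 + 0.079198 + 0.068645 + 0.051566 = 1.3988.
P₁ = e^(−E₁/kT) / Z = 0.19939/1.3988 = 0.143.

0.143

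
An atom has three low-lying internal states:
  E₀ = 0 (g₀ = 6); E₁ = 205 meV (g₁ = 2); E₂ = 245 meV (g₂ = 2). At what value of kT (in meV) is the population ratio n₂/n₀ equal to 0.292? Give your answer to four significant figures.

1851 meV

n₂/n₀ = (g₂/g₀) exp[−(E₂−E₀)/kT] = 0.292.
⇒ (E₂−E₀)/kT = ln((2/6)/0.292) = ln(1.14155) = 0.132387.
kT = 245 meV / 0.132387 = 1851 meV.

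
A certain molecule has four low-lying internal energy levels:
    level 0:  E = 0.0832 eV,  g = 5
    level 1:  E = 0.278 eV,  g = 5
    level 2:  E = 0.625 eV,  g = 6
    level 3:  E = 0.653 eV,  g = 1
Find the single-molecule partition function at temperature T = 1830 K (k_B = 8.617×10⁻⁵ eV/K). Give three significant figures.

Z = 3.94

k_BT = 8.617×10⁻⁵ × 1830 K = 0.15769 eV.
Eᵢ/kT = 0.52762, 1.7630, 3.9635, 4.1410.
Z = Σ gᵢe^(−Eᵢ/kT) = 5·e^(−0.52762) + 5·e^(−1.7630) + 6·e^(−3.9635) + 1·e^(−4.1410) = 2.9500 + 0.85765 + 0.11398 + 0.015907 = 3.9375.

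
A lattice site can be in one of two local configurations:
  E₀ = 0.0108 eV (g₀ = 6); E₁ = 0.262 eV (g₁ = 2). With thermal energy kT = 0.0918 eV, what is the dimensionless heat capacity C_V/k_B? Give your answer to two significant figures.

Eᵢ/kT = 0.1176, 2.854.
Z = Σ gᵢe^(−Eᵢ/kT) = 6·e^(−0.1176) + 2·e^(−2.854) = 5.334 + 0.1152 = 5.449.
⟨E⟩ = 0.01611 eV, ⟨E²⟩ = 0.001565 eV².
C_V/k_B = (⟨E²⟩ − ⟨E⟩²)/(kT)² = (0.001565 − 0.0002595)/0.008427 = 0.15.

0.15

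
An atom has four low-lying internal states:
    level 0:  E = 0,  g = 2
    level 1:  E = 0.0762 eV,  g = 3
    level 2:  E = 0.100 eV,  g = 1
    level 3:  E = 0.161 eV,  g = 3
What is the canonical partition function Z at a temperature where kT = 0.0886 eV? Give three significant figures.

Eᵢ/kT = 0, 0.86005, 1.1287, 1.8172.
Z = Σ gᵢe^(−Eᵢ/kT) = 2·e^(−0) + 3·e^(−0.86005) + 1·e^(−1.1287) + 3·e^(−1.8172) = 2.0000 + 1.2694 + 0.32345 + 0.48744 = 4.0803.

Z = 4.08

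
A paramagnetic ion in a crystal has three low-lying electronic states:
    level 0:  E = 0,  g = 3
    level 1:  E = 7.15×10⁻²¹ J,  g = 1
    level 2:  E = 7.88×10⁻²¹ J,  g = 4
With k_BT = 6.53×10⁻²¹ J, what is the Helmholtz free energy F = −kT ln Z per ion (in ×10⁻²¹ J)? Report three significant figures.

-9.87 ×10⁻²¹ J

Eᵢ/kT = 0, 1.0949, 1.2067.
Z = Σ gᵢe^(−Eᵢ/kT) = 3·e^(−0) + 1·e^(−1.0949) + 4·e^(−1.2067) = 3.0000 + 0.33457 + 1.1967 = 4.5313.
F = −kT ln Z = −6.53 × ln(4.5313) = −6.53 × 1.5110 = -9.87 ×10⁻²¹ J.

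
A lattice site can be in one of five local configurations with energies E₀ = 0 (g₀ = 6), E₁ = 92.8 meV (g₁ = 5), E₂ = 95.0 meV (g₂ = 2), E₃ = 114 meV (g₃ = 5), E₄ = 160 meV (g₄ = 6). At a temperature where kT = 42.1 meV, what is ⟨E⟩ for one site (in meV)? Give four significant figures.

18.06 meV

Eᵢ/kT = 0, 2.20428, 2.25653, 2.70784, 3.80048.
Z = Σ gᵢe^(−Eᵢ/kT) = 6·e^(−0) + 5·e^(−2.20428) + 2·e^(−2.25653) + 5·e^(−2.70784) + 6·e^(−3.80048) = 6.00000 + 0.551650 + 0.209426 + 0.333403 + 0.134160 = 7.22864.
⟨E⟩ = Σ Eᵢ gᵢe^(−Eᵢ/kT) / Z = (0·6.00000 + 92.8·0.551650 + 95.0·0.209426 + 114·0.333403 + 160·0.134160) / 7.22864 = 18.06 meV.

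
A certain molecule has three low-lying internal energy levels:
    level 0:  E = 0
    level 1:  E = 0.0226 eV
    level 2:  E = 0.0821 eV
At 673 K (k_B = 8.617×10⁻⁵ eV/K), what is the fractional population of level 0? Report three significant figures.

k_BT = 8.617×10⁻⁵ × 673 K = 0.057992 eV.
Eᵢ/kT = 0, 0.38971, 1.4157.
Z = Σ e^(−Eᵢ/kT) = e^(−0) + e^(−0.38971) + e^(−1.4157) = 1.0000 + 0.67725 + 0.24276 = 1.9200.
P₀ = e^(−E₀/kT) / Z = 1.0000/1.9200 = 0.521.

0.521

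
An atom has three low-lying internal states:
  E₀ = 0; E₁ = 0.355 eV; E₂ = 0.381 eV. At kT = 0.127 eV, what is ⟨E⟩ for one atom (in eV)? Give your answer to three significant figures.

0.0366 eV

Eᵢ/kT = 0, 2.7953, 3.0000.
Z = Σ e^(−Eᵢ/kT) = e^(−0) + e^(−2.7953) + e^(−3.0000) = 1.0000 + 0.061097 + 0.049787 = 1.1109.
⟨E⟩ = Σ Eᵢ e^(−Eᵢ/kT) / Z = (0·1.0000 + 0.355·0.061097 + 0.381·0.049787) / 1.1109 = 0.0366 eV.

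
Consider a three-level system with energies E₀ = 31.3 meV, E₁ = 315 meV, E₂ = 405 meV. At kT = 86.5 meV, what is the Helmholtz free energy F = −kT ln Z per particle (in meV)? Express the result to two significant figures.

Eᵢ/kT = 0.3618, 3.642, 4.682.
Z = Σ e^(−Eᵢ/kT) = e^(−0.3618) + e^(−3.642) + e^(−4.682) = 0.6964 + 0.02620 + 0.009260 = 0.7319.
F = −kT ln Z = −86.5 × ln(0.7319) = −86.5 × -0.3121 = 27 meV.

27 meV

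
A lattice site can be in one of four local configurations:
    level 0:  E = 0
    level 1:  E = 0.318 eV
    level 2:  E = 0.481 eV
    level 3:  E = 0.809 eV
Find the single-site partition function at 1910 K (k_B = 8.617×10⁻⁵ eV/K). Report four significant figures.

k_BT = 8.617×10⁻⁵ × 1910 K = 0.164585 eV.
Eᵢ/kT = 0, 1.93213, 2.92250, 4.91539.
Z = Σ e^(−Eᵢ/kT) = e^(−0) + e^(−1.93213) + e^(−2.92250) + e^(−4.91539) = 1.00000 + 0.144839 + 0.0537990 + 0.00733286 = 1.20597.

Z = 1.206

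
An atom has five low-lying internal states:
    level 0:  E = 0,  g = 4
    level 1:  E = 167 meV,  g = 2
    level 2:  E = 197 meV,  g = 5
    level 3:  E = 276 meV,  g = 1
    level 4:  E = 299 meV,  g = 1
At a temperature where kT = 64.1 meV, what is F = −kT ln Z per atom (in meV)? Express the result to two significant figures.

Eᵢ/kT = 0, 2.605, 3.073, 4.306, 4.665.
Z = Σ gᵢe^(−Eᵢ/kT) = 4·e^(−0) + 2·e^(−2.605) + 5·e^(−3.073) + 1·e^(−4.306) + 1·e^(−4.665) = 4.000 + 0.1478 + 0.2314 + 0.01349 + 0.009419 = 4.402.
F = −kT ln Z = −64.1 × ln(4.402) = −64.1 × 1.482 = -95 meV.

-95 meV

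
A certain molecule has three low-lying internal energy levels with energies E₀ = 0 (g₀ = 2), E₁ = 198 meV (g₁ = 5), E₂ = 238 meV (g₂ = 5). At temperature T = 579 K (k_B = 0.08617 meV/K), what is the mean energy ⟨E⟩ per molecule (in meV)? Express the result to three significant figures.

13.5 meV

k_BT = 0.08617 × 579 K = 49.892 meV.
Eᵢ/kT = 0, 3.9686, 4.7703.
Z = Σ gᵢe^(−Eᵢ/kT) = 2·e^(−0) + 5·e^(−3.9686) + 5·e^(−4.7703) = 2.0000 + 0.094499 + 0.042389 = 2.1369.
⟨E⟩ = Σ Eᵢ gᵢe^(−Eᵢ/kT) / Z = (0·2.0000 + 198·0.094499 + 238·0.042389) / 2.1369 = 13.5 meV.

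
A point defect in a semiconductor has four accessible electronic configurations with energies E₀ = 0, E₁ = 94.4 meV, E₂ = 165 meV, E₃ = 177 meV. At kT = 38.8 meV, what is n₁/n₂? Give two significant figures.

6.2

n₁/n₂ = exp[−(E₁−E₂)/kT] = exp(−(-70.6 meV)/(38.8 meV)) = exp(1.820) = 6.2.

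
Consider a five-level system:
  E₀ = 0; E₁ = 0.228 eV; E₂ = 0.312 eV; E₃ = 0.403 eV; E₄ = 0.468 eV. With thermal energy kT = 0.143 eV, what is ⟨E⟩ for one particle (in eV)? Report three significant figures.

Eᵢ/kT = 0, 1.5944, 2.1818, 2.8182, 3.2727.
Z = Σ e^(−Eᵢ/kT) = e^(−0) + e^(−1.5944) + e^(−2.1818) + e^(−2.8182) + e^(−3.2727) = 1.0000 + 0.20303 + 0.11284 + 0.059713 + 0.037904 = 1.4135.
⟨E⟩ = Σ Eᵢ e^(−Eᵢ/kT) / Z = (0·1.0000 + 0.228·0.20303 + 0.312·0.11284 + 0.403·0.059713 + 0.468·0.037904) / 1.4135 = 0.0872 eV.

0.0872 eV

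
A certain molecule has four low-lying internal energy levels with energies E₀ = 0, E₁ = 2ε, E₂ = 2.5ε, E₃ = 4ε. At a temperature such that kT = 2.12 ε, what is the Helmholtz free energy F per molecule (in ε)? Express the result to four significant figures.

-1.302 ε

Eᵢ/kT = 0, 0.943396, 1.17925, 1.88679.
Z = Σ e^(−Eᵢ/kT) = e^(−0) + e^(−0.943396) + e^(−1.17925) + e^(−1.88679) = 1.00000 + 0.389304 + 0.307509 + 0.151558 = 1.84837.
F = −kT ln Z = −2.12 × ln(1.84837) = −2.12 × 0.614304 = -1.302 ε.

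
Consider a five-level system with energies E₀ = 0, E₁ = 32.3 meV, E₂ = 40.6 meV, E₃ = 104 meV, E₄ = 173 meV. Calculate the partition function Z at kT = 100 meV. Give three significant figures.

Z = 2.92

Eᵢ/kT = 0, 0.32300, 0.40600, 1.0400, 1.7300.
Z = Σ e^(−Eᵢ/kT) = e^(−0) + e^(−0.32300) + e^(−0.40600) + e^(−1.0400) + e^(−1.7300) = 1.0000 + 0.72397 + 0.66631 + 0.35345 + 0.17728 = 2.9210.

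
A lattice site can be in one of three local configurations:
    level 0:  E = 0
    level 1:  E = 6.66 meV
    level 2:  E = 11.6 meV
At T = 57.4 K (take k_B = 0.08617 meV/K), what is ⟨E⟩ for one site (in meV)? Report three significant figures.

2.10 meV

k_BT = 0.08617 × 57.4 K = 4.9462 meV.
Eᵢ/kT = 0, 1.3465, 2.3452.
Z = Σ e^(−Eᵢ/kT) = e^(−0) + e^(−1.3465) + e^(−2.3452) = 1.0000 + 0.26015 + 0.095828 = 1.3560.
⟨E⟩ = Σ Eᵢ e^(−Eᵢ/kT) / Z = (0·1.0000 + 6.66·0.26015 + 11.6·0.095828) / 1.3560 = 2.10 meV.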